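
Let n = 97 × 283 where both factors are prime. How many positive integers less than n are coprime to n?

27072

φ(97) = 97 − 1 = 96.
φ(283) = 283 − 1 = 282.
Since φ is multiplicative, φ(27451) = 96 · 282 = 27072.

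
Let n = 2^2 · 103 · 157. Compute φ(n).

31824

φ(2^2) = 2^2 − 2^1 = 4 − 2 = 2.
φ(103) = 103 − 1 = 102.
φ(157) = 157 − 1 = 156.
Multiply: 2 · 102 · 156 = 31824.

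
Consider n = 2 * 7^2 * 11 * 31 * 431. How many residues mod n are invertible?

φ(2) = 2 − 1 = 1.
φ(7^2) = 7^2 − 7^1 = 49 − 7 = 42.
φ(11) = 11 − 1 = 10.
φ(31) = 31 − 1 = 30.
φ(431) = 431 − 1 = 430.
Since φ is multiplicative, φ(14403158) = 1 · 42 · 10 · 30 · 430 = 5418000.

5418000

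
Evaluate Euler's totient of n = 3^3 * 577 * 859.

φ(3^3) = 3^2·(3−1) = 9·2 = 18.
φ(577) = 577 − 1 = 576.
φ(859) = 859 − 1 = 858.
Since φ is multiplicative, φ(13382361) = 18 · 576 · 858 = 8895744.

8895744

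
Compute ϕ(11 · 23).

φ(253) = 253 · (1 − 1/11) · (1 − 1/23)
       = 253 · 220/253 = 220.

220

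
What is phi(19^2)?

342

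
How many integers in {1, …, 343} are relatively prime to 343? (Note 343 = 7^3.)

294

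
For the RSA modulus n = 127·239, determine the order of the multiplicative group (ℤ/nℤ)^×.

φ(30353) = 30353 · (1 − 1/127) · (1 − 1/239)
       = 30353 · 29988/30353 = 29988.

29988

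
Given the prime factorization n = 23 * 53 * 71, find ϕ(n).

80080

φ(23) = 23 − 1 = 22.
φ(53) = 53 − 1 = 52.
φ(71) = 71 − 1 = 70.
φ(86549) = 22 × 52 × 70 = 80080.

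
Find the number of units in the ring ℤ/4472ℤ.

2016

Prime factorization: 4472 = 2^3 · 13 · 43.
φ(4472) = 4472 · (1 − 1/2) · (1 − 1/13) · (1 − 1/43)
       = 4472 · 504/1118 = 2016.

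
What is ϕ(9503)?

8064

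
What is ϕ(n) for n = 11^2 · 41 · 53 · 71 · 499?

φ(11^2) = 11^2 − 11^1 = 121 − 11 = 110.
φ(41) = 41 − 1 = 40.
φ(53) = 53 − 1 = 52.
φ(71) = 71 − 1 = 70.
φ(499) = 499 − 1 = 498.
Since φ is multiplicative, φ(9315453257) = 110 · 40 · 52 · 70 · 498 = 7975968000.

7975968000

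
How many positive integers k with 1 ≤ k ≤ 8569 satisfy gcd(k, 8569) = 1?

First factor: 8569 = 11 × 19 × 41.
φ(11) = 11 − 1 = 10.
φ(19) = 19 − 1 = 18.
φ(41) = 41 − 1 = 40.
Since φ is multiplicative, φ(8569) = 10 · 18 · 40 = 7200.

7200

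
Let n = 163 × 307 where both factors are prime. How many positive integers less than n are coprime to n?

φ(50041) = 50041 · (1 − 1/163) · (1 − 1/307)
       = 50041 · 49572/50041 = 49572.

49572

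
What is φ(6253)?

First factor: 6253 = 13^2 · 37.
φ(6253) = 6253 · (1 − 1/13) · (1 − 1/37)
       = 6253 · 432/481 = 5616.

5616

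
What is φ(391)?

Prime factorization: 391 = 17 × 23.
φ(17) = 17 − 1 = 16.
φ(23) = 23 − 1 = 22.
φ(391) = 16 × 22 = 352.

352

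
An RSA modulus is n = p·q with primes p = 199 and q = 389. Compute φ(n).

For distinct primes, φ(pq) = (p−1)(q−1) = 198 × 388 = 76824.

76824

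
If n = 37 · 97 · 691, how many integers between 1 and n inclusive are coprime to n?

2384640

φ(2479999) = 2479999 · (1 − 1/37) · (1 − 1/97) · (1 − 1/691)
       = 2479999 · 2384640/2479999 = 2384640.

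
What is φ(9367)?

9367 = 17 · 19 · 29.
φ(17) = 17 − 1 = 16.
φ(19) = 19 − 1 = 18.
φ(29) = 29 − 1 = 28.
Multiply: 16 · 18 · 28 = 8064.

8064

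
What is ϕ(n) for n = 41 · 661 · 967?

25502400

φ(26206667) = 26206667 · (1 − 1/41) · (1 − 1/661) · (1 − 1/967)
       = 26206667 · 25502400/26206667 = 25502400.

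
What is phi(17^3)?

4624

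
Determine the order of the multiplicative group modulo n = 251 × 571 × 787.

φ(112793627) = 112793627 · (1 − 1/251) · (1 − 1/571) · (1 − 1/787)
       = 112793627 · 112005000/112793627 = 112005000.

112005000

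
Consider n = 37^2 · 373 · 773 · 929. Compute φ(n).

354986993664

φ(366697110529) = 366697110529 · (1 − 1/37) · (1 − 1/373) · (1 − 1/773) · (1 − 1/929)
       = 366697110529 · 9594243072/9910732717 = 354986993664.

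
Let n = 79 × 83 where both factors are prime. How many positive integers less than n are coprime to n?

φ(pq) = (p−1)(q−1) = 78 · 82 = 6396.

6396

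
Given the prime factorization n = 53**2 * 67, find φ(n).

φ(188203) = 188203 · (1 − 1/53) · (1 − 1/67)
       = 188203 · 3432/3551 = 181896.

181896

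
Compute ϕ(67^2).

4422

φ(4489) = 4489 · (1 − 1/67)
       = 4489 · 66/67 = 4422.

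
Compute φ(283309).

233280

283309 = 13 · 19 · 31 · 37.
φ(13) = 13 − 1 = 12.
φ(19) = 19 − 1 = 18.
φ(31) = 31 − 1 = 30.
φ(37) = 37 − 1 = 36.
Since φ is multiplicative, φ(283309) = 12 · 18 · 30 · 36 = 233280.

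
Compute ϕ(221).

Factor 221: 221 = 13 · 17.
φ(13) = 13 − 1 = 12.
φ(17) = 17 − 1 = 16.
Since φ is multiplicative, φ(221) = 12 · 16 = 192.

192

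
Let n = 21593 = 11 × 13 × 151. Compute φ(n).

φ(11) = 11 − 1 = 10.
φ(13) = 13 − 1 = 12.
φ(151) = 151 − 1 = 150.
Multiply: 10 · 12 · 150 = 18000.

18000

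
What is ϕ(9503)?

8064

9503 = 13 · 17 · 43.
φ(9503) = 9503 · (1 − 1/13) · (1 − 1/17) · (1 − 1/43)
       = 9503 · 8064/9503 = 8064.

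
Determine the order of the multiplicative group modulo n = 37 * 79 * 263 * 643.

φ(494305607) = 494305607 · (1 − 1/37) · (1 − 1/79) · (1 − 1/263) · (1 − 1/643)
       = 494305607 · 472316832/494305607 = 472316832.

472316832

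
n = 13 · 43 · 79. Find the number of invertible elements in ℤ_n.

39312

φ(44161) = 44161 · (1 − 1/13) · (1 − 1/43) · (1 − 1/79)
       = 44161 · 39312/44161 = 39312.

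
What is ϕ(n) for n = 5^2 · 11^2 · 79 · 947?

φ(5^2) = 5^2 − 5^1 = 25 − 5 = 20.
φ(11^2) = 11^2 − 11^1 = 121 − 11 = 110.
φ(79) = 79 − 1 = 78.
φ(947) = 947 − 1 = 946.
Since φ is multiplicative, φ(226309325) = 20 · 110 · 78 · 946 = 162333600.

162333600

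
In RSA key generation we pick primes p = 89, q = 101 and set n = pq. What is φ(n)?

φ(89) = 89 − 1 = 88.
φ(101) = 101 − 1 = 100.
Since φ is multiplicative, φ(8989) = 88 · 100 = 8800.

8800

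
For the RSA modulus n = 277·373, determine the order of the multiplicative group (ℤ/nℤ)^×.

φ(pq) = (p−1)(q−1) = 276 · 372 = 102672.

102672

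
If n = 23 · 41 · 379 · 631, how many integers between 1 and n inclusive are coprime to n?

φ(225517507) = 225517507 · (1 − 1/23) · (1 − 1/41) · (1 − 1/379) · (1 − 1/631)
       = 225517507 · 209563200/225517507 = 209563200.

209563200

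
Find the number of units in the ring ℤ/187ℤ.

160

First factor: 187 = 11 * 17.
φ(11) = 11 − 1 = 10.
φ(17) = 17 − 1 = 16.
Since φ is multiplicative, φ(187) = 10 · 16 = 160.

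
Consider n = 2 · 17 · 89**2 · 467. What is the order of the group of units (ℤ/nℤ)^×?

58395392

φ(2) = 2 − 1 = 1.
φ(17) = 17 − 1 = 16.
φ(89^2) = 89^2 − 89^1 = 7921 − 89 = 7832.
φ(467) = 467 − 1 = 466.
Multiply: 1 · 16 · 7832 · 466 = 58395392.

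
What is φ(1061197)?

931392

1061197 = 23 * 29 * 37 * 43.
φ(1061197) = 1061197 · (1 − 1/23) · (1 − 1/29) · (1 − 1/37) · (1 − 1/43)
       = 1061197 · 931392/1061197 = 931392.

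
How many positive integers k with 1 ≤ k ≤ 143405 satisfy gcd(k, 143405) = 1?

103488

Factor 143405: 143405 = 5 · 23 · 29 · 43.
φ(5) = 5 − 1 = 4.
φ(23) = 23 − 1 = 22.
φ(29) = 29 − 1 = 28.
φ(43) = 43 − 1 = 42.
Multiply: 4 · 22 · 28 · 42 = 103488.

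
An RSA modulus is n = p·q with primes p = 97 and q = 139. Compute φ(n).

For distinct primes, φ(pq) = (p−1)(q−1) = 96 × 138 = 13248.

13248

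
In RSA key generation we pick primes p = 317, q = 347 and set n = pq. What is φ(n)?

109336

φ(pq) = (p−1)(q−1) = 316 · 346 = 109336.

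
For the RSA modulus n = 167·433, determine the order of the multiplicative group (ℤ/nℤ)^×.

71712

φ(72311) = 72311 · (1 − 1/167) · (1 − 1/433)
       = 72311 · 71712/72311 = 71712.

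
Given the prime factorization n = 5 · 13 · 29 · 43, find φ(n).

56448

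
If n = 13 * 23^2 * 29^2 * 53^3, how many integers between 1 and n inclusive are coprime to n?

720183015552

φ(861038615489) = 861038615489 · (1 − 1/13) · (1 − 1/23) · (1 − 1/29) · (1 − 1/53)
       = 861038615489 · 384384/459563 = 720183015552.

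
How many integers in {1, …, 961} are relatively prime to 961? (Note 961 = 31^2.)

φ(961) = 961 · (1 − 1/31)
       = 961 · 30/31 = 930.

930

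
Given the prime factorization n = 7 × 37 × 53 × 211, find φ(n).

2358720

φ(7) = 7 − 1 = 6.
φ(37) = 37 − 1 = 36.
φ(53) = 53 − 1 = 52.
φ(211) = 211 − 1 = 210.
Multiply: 6 · 36 · 52 · 210 = 2358720.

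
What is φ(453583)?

Prime factorization: 453583 = 13 · 23 · 37 · 41.
φ(453583) = 453583 · (1 − 1/13) · (1 − 1/23) · (1 − 1/37) · (1 − 1/41)
       = 453583 · 380160/453583 = 380160.

380160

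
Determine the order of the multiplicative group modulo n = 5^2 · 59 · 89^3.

808575680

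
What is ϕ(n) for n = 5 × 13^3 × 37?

292032

φ(406445) = 406445 · (1 − 1/5) · (1 − 1/13) · (1 − 1/37)
       = 406445 · 1728/2405 = 292032.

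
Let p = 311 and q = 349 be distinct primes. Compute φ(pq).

φ(n) = (p − 1)(q − 1) = (311−1)(349−1) = 310·348 = 107880.

107880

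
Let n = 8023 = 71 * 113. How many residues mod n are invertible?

7840

φ(8023) = 8023 · (1 − 1/71) · (1 − 1/113)
       = 8023 · 7840/8023 = 7840.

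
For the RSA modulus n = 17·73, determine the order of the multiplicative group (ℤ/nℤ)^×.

φ(pq) = (p−1)(q−1) = 16 · 72 = 1152.

1152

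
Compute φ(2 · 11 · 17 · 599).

φ(224026) = 224026 · (1 − 1/2) · (1 − 1/11) · (1 − 1/17) · (1 − 1/599)
       = 224026 · 95680/224026 = 95680.

95680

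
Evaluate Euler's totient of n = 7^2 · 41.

1680

φ(7^2) = 7^1·(7−1) = 7·6 = 42.
φ(41) = 41 − 1 = 40.
φ(2009) = 42 × 40 = 1680.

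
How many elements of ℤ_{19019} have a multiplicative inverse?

12960

19019 = 7 × 11 × 13 × 19.
φ(19019) = 19019 · (1 − 1/7) · (1 − 1/11) · (1 − 1/13) · (1 − 1/19)
       = 19019 · 12960/19019 = 12960.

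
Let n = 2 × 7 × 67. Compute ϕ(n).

φ(938) = 938 · (1 − 1/2) · (1 − 1/7) · (1 − 1/67)
       = 938 · 396/938 = 396.

396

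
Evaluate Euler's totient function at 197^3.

φ(7645373) = 7645373 · (1 − 1/197)
       = 7645373 · 196/197 = 7606564.

7606564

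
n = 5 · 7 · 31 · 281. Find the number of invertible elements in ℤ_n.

φ(5) = 5 − 1 = 4.
φ(7) = 7 − 1 = 6.
φ(31) = 31 − 1 = 30.
φ(281) = 281 − 1 = 280.
φ(304885) = 4 × 6 × 30 × 280 = 201600.

201600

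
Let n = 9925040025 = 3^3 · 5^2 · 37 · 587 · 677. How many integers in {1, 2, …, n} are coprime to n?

φ(9925040025) = 9925040025 · (1 − 1/3) · (1 − 1/5) · (1 − 1/37) · (1 − 1/587) · (1 − 1/677)
       = 9925040025 · 114087168/220556445 = 5133922560.

5133922560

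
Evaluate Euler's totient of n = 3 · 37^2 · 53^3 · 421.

φ(3) = 3 − 1 = 2.
φ(37^2) = 37^1·(37−1) = 37·36 = 1332.
φ(53^3) = 53^2·(53−1) = 2809·52 = 146068.
φ(421) = 421 − 1 = 420.
Since φ is multiplicative, φ(257415330219) = 2 · 1332 · 146068 · 420 = 163432563840.

163432563840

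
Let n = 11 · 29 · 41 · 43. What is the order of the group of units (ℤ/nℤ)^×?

470400

φ(562397) = 562397 · (1 − 1/11) · (1 − 1/29) · (1 − 1/41) · (1 − 1/43)
       = 562397 · 470400/562397 = 470400.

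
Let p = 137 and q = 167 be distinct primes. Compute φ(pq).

22576

φ(22879) = 22879 · (1 − 1/137) · (1 − 1/167)
       = 22879 · 22576/22879 = 22576.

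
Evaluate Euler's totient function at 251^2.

62750

φ(251^2) = 251^1·(251−1) = 251·250 = 62750.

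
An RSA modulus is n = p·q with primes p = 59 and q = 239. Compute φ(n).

13804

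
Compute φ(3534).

1080

Factor 3534: 3534 = 2 * 3 * 19 * 31.
φ(2) = 2 − 1 = 1.
φ(3) = 3 − 1 = 2.
φ(19) = 19 − 1 = 18.
φ(31) = 31 − 1 = 30.
φ(3534) = 1 × 2 × 18 × 30 = 1080.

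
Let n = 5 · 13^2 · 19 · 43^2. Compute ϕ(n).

φ(5) = 5 − 1 = 4.
φ(13^2) = 13^1·(13−1) = 13·12 = 156.
φ(19) = 19 − 1 = 18.
φ(43^2) = 43^1·(43−1) = 43·42 = 1806.
Since φ is multiplicative, φ(29685695) = 4 · 156 · 18 · 1806 = 20284992.

20284992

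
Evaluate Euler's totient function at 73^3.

φ(73^3) = 73^3 − 73^2 = 389017 − 5329 = 383688.

383688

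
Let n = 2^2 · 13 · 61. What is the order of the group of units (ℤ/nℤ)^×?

φ(2^2) = 2^1·(2−1) = 2·1 = 2.
φ(13) = 13 − 1 = 12.
φ(61) = 61 − 1 = 60.
Since φ is multiplicative, φ(3172) = 2 · 12 · 60 = 1440.

1440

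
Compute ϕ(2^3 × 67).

264

φ(2^3) = 2^2·(2−1) = 4·1 = 4.
φ(67) = 67 − 1 = 66.
Multiply: 4 · 66 = 264.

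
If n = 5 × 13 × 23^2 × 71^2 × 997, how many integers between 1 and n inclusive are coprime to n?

120228514560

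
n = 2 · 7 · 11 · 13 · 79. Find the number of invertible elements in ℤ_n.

56160

φ(158158) = 158158 · (1 − 1/2) · (1 − 1/7) · (1 − 1/11) · (1 − 1/13) · (1 − 1/79)
       = 158158 · 56160/158158 = 56160.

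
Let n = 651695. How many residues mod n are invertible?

435200

First factor: 651695 = 5 · 11 · 17**2 · 41.
φ(651695) = 651695 · (1 − 1/5) · (1 − 1/11) · (1 − 1/17) · (1 − 1/41)
       = 651695 · 25600/38335 = 435200.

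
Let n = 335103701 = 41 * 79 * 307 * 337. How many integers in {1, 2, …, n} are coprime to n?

φ(335103701) = 335103701 · (1 − 1/41) · (1 − 1/79) · (1 − 1/307) · (1 − 1/337)
       = 335103701 · 320785920/335103701 = 320785920.

320785920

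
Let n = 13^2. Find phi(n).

φ(13^2) = 13^1·(13−1) = 13·12 = 156.

156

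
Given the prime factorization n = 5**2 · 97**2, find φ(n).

186240

φ(235225) = 235225 · (1 − 1/5) · (1 − 1/97)
       = 235225 · 384/485 = 186240.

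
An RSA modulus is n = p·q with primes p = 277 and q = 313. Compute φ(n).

φ(86701) = 86701 · (1 − 1/277) · (1 − 1/313)
       = 86701 · 86112/86701 = 86112.

86112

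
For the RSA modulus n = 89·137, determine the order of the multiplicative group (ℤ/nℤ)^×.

φ(12193) = 12193 · (1 − 1/89) · (1 − 1/137)
       = 12193 · 11968/12193 = 11968.

11968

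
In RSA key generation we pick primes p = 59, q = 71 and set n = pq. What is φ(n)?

4060

φ(n) = (p − 1)(q − 1) = (59−1)(71−1) = 58·70 = 4060.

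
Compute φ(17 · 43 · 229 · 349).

53319168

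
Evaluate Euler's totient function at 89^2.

φ(89^2) = 89^1·(89−1) = 89·88 = 7832.

7832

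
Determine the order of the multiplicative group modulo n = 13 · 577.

6912

φ(13) = 13 − 1 = 12.
φ(577) = 577 − 1 = 576.
Multiply: 12 · 576 = 6912.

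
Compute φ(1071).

576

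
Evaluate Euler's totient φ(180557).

Factor 180557: 180557 = 13 × 17 × 19 × 43.
φ(13) = 13 − 1 = 12.
φ(17) = 17 − 1 = 16.
φ(19) = 19 − 1 = 18.
φ(43) = 43 − 1 = 42.
φ(180557) = 12 × 16 × 18 × 42 = 145152.

145152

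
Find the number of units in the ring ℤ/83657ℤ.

Prime factorization: 83657 = 7 × 17 × 19 × 37.
φ(83657) = 83657 · (1 − 1/7) · (1 − 1/17) · (1 − 1/19) · (1 − 1/37)
       = 83657 · 62208/83657 = 62208.

62208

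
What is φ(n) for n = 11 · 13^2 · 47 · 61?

4305600

φ(5329753) = 5329753 · (1 − 1/11) · (1 − 1/13) · (1 − 1/47) · (1 − 1/61)
       = 5329753 · 331200/409981 = 4305600.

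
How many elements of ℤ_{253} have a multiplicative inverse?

220

Factor 253: 253 = 11 · 23.
φ(11) = 11 − 1 = 10.
φ(23) = 23 − 1 = 22.
Multiply: 10 · 22 = 220.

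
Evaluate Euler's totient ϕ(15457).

Prime factorization: 15457 = 13 × 29 × 41.
φ(13) = 13 − 1 = 12.
φ(29) = 29 − 1 = 28.
φ(41) = 41 − 1 = 40.
Since φ is multiplicative, φ(15457) = 12 · 28 · 40 = 13440.

13440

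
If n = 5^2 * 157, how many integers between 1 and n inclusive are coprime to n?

3120

φ(3925) = 3925 · (1 − 1/5) · (1 − 1/157)
       = 3925 · 624/785 = 3120.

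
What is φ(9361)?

First factor: 9361 = 11 · 23 · 37.
φ(9361) = 9361 · (1 − 1/11) · (1 − 1/23) · (1 − 1/37)
       = 9361 · 7920/9361 = 7920.

7920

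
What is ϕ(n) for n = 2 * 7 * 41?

φ(574) = 574 · (1 − 1/2) · (1 − 1/7) · (1 − 1/41)
       = 574 · 240/574 = 240.

240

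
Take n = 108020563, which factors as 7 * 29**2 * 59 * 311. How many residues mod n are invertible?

φ(108020563) = 108020563 · (1 − 1/7) · (1 − 1/29) · (1 − 1/59) · (1 − 1/311)
       = 108020563 · 3020640/3724847 = 87598560.

87598560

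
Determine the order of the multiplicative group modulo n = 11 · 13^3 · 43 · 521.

φ(541413301) = 541413301 · (1 − 1/11) · (1 − 1/13) · (1 − 1/43) · (1 − 1/521)
       = 541413301 · 2620800/3203629 = 442915200.

442915200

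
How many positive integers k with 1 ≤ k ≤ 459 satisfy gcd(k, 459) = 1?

459 = 3^3 * 17.
φ(3^3) = 3^2·(3−1) = 9·2 = 18.
φ(17) = 17 − 1 = 16.
Multiply: 18 · 16 = 288.

288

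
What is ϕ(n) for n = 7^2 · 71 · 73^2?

φ(7^2) = 7^1·(7−1) = 7·6 = 42.
φ(71) = 71 − 1 = 70.
φ(73^2) = 73^1·(73−1) = 73·72 = 5256.
Since φ is multiplicative, φ(18539591) = 42 · 70 · 5256 = 15452640.

15452640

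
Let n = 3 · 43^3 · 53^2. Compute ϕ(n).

φ(670005489) = 670005489 · (1 − 1/3) · (1 − 1/43) · (1 − 1/53)
       = 670005489 · 4368/6837 = 428050896.

428050896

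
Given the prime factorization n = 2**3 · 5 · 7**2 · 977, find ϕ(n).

655872

φ(2^3) = 2^3 − 2^2 = 8 − 4 = 4.
φ(5) = 5 − 1 = 4.
φ(7^2) = 7^1·(7−1) = 7·6 = 42.
φ(977) = 977 − 1 = 976.
Multiply: 4 · 4 · 42 · 976 = 655872.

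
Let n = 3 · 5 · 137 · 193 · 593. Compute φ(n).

123666432

φ(3) = 3 − 1 = 2.
φ(5) = 5 − 1 = 4.
φ(137) = 137 − 1 = 136.
φ(193) = 193 − 1 = 192.
φ(593) = 593 − 1 = 592.
Multiply: 2 · 4 · 136 · 192 · 592 = 123666432.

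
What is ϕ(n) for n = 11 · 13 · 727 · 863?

75097440

φ(11) = 11 − 1 = 10.
φ(13) = 13 − 1 = 12.
φ(727) = 727 − 1 = 726.
φ(863) = 863 − 1 = 862.
φ(89718343) = 10 × 12 × 726 × 862 = 75097440.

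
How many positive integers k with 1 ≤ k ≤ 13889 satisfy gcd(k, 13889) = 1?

Factor 13889: 13889 = 17 · 19 · 43.
φ(13889) = 13889 · (1 − 1/17) · (1 − 1/19) · (1 − 1/43)
       = 13889 · 12096/13889 = 12096.

12096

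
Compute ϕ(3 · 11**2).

220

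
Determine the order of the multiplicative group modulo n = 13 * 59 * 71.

φ(54457) = 54457 · (1 − 1/13) · (1 − 1/59) · (1 − 1/71)
       = 54457 · 48720/54457 = 48720.

48720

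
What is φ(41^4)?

φ(2825761) = 2825761 · (1 − 1/41)
       = 2825761 · 40/41 = 2756840.

2756840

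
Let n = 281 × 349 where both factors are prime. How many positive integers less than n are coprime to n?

φ(281) = 281 − 1 = 280.
φ(349) = 349 − 1 = 348.
φ(98069) = 280 × 348 = 97440.

97440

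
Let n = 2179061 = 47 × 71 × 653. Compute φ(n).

2099440

φ(47) = 47 − 1 = 46.
φ(71) = 71 − 1 = 70.
φ(653) = 653 − 1 = 652.
Since φ is multiplicative, φ(2179061) = 46 · 70 · 652 = 2099440.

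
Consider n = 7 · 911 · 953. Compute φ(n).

5197920

φ(6077281) = 6077281 · (1 − 1/7) · (1 − 1/911) · (1 − 1/953)
       = 6077281 · 5197920/6077281 = 5197920.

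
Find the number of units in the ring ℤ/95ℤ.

95 = 5 * 19.
φ(95) = 95 · (1 − 1/5) · (1 − 1/19)
       = 95 · 72/95 = 72.

72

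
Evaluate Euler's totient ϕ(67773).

Factor 67773: 67773 = 3 · 19 · 29 · 41.
φ(3) = 3 − 1 = 2.
φ(19) = 19 − 1 = 18.
φ(29) = 29 − 1 = 28.
φ(41) = 41 − 1 = 40.
Multiply: 2 · 18 · 28 · 40 = 40320.

40320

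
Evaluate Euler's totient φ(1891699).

First factor: 1891699 = 29 · 37 · 41 · 43.
φ(1891699) = 1891699 · (1 − 1/29) · (1 − 1/37) · (1 − 1/41) · (1 − 1/43)
       = 1891699 · 1693440/1891699 = 1693440.

1693440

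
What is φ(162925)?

105840

Factor 162925: 162925 = 5^2 * 7^3 * 19.
φ(5^2) = 5^2 − 5^1 = 25 − 5 = 20.
φ(7^3) = 7^2·(7−1) = 49·6 = 294.
φ(19) = 19 − 1 = 18.
φ(162925) = 20 × 294 × 18 = 105840.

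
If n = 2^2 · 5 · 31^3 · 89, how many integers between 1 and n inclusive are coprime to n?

20296320

φ(2^2) = 2^2 − 2^1 = 4 − 2 = 2.
φ(5) = 5 − 1 = 4.
φ(31^3) = 31^2·(31−1) = 961·30 = 28830.
φ(89) = 89 − 1 = 88.
Multiply: 2 · 4 · 28830 · 88 = 20296320.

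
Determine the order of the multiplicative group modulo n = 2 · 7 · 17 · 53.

4992

φ(2) = 2 − 1 = 1.
φ(7) = 7 − 1 = 6.
φ(17) = 17 − 1 = 16.
φ(53) = 53 − 1 = 52.
Since φ is multiplicative, φ(12614) = 1 · 6 · 16 · 52 = 4992.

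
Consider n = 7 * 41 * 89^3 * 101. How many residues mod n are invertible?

φ(20434936403) = 20434936403 · (1 − 1/7) · (1 − 1/41) · (1 − 1/89) · (1 − 1/101)
       = 20434936403 · 2112000/2579843 = 16729152000.

16729152000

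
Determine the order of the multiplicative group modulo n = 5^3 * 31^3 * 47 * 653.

86466936000

φ(5^3) = 5^3 − 5^2 = 125 − 25 = 100.
φ(31^3) = 31^3 − 31^2 = 29791 − 961 = 28830.
φ(47) = 47 − 1 = 46.
φ(653) = 653 − 1 = 652.
Multiply: 100 · 28830 · 46 · 652 = 86466936000.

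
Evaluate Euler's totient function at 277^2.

φ(277^2) = 277^2 − 277^1 = 76729 − 277 = 76452.

76452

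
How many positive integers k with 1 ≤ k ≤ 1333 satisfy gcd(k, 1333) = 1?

1260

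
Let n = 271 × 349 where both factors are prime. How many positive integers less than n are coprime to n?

φ(271) = 271 − 1 = 270.
φ(349) = 349 − 1 = 348.
Since φ is multiplicative, φ(94579) = 270 · 348 = 93960.

93960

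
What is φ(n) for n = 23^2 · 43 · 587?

12453672

φ(23^2) = 23^2 − 23^1 = 529 − 23 = 506.
φ(43) = 43 − 1 = 42.
φ(587) = 587 − 1 = 586.
φ(13352489) = 506 × 42 × 586 = 12453672.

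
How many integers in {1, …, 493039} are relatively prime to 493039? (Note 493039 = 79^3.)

486798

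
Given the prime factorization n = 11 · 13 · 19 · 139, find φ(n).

φ(11) = 11 − 1 = 10.
φ(13) = 13 − 1 = 12.
φ(19) = 19 − 1 = 18.
φ(139) = 139 − 1 = 138.
φ(377663) = 10 × 12 × 18 × 138 = 298080.

298080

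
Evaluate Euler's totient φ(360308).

First factor: 360308 = 2^2 · 13^3 · 41.
φ(360308) = 360308 · (1 − 1/2) · (1 − 1/13) · (1 − 1/41)
       = 360308 · 480/1066 = 162240.

162240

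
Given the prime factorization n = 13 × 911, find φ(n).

10920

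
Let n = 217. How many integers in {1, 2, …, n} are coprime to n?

180

217 = 7 · 31.
φ(7) = 7 − 1 = 6.
φ(31) = 31 − 1 = 30.
Multiply: 6 · 30 = 180.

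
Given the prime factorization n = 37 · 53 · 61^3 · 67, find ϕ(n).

27584219520

φ(37) = 37 − 1 = 36.
φ(53) = 53 − 1 = 52.
φ(61^3) = 61^3 − 61^2 = 226981 − 3721 = 223260.
φ(67) = 67 − 1 = 66.
Since φ is multiplicative, φ(29822352647) = 36 · 52 · 223260 · 66 = 27584219520.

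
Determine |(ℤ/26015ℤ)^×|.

18480

First factor: 26015 = 5 × 11^2 × 43.
φ(26015) = 26015 · (1 − 1/5) · (1 − 1/11) · (1 − 1/43)
       = 26015 · 1680/2365 = 18480.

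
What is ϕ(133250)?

48000

First factor: 133250 = 2 × 5^3 × 13 × 41.
φ(133250) = 133250 · (1 − 1/2) · (1 − 1/5) · (1 − 1/13) · (1 − 1/41)
       = 133250 · 1920/5330 = 48000.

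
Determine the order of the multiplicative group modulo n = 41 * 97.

φ(3977) = 3977 · (1 − 1/41) · (1 − 1/97)
       = 3977 · 3840/3977 = 3840.

3840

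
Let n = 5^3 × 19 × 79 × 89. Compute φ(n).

φ(5^3) = 5^2·(5−1) = 25·4 = 100.
φ(19) = 19 − 1 = 18.
φ(79) = 79 − 1 = 78.
φ(89) = 89 − 1 = 88.
Since φ is multiplicative, φ(16698625) = 100 · 18 · 78 · 88 = 12355200.

12355200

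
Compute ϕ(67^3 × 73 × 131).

2773124640

φ(67^3) = 67^3 − 67^2 = 300763 − 4489 = 296274.
φ(73) = 73 − 1 = 72.
φ(131) = 131 − 1 = 130.
Since φ is multiplicative, φ(2876196569) = 296274 · 72 · 130 = 2773124640.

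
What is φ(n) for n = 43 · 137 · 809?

4615296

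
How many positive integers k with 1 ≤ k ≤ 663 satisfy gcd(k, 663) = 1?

Factor 663: 663 = 3 * 13 * 17.
φ(663) = 663 · (1 − 1/3) · (1 − 1/13) · (1 − 1/17)
       = 663 · 384/663 = 384.

384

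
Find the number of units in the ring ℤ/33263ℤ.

Prime factorization: 33263 = 29 · 31 · 37.
φ(33263) = 33263 · (1 − 1/29) · (1 − 1/31) · (1 − 1/37)
       = 33263 · 30240/33263 = 30240.

30240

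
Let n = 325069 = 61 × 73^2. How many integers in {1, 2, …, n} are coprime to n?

φ(325069) = 325069 · (1 − 1/61) · (1 − 1/73)
       = 325069 · 4320/4453 = 315360.

315360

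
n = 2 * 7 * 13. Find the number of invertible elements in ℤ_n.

φ(182) = 182 · (1 − 1/2) · (1 − 1/7) · (1 − 1/13)
       = 182 · 72/182 = 72.

72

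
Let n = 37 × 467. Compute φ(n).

φ(37) = 37 − 1 = 36.
φ(467) = 467 − 1 = 466.
Multiply: 36 · 466 = 16776.

16776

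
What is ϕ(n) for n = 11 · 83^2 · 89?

5989280

φ(6744331) = 6744331 · (1 − 1/11) · (1 − 1/83) · (1 − 1/89)
       = 6744331 · 72160/81257 = 5989280.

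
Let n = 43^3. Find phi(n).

77658

φ(79507) = 79507 · (1 − 1/43)
       = 79507 · 42/43 = 77658.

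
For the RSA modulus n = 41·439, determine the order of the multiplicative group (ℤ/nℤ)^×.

φ(n) = (p − 1)(q − 1) = (41−1)(439−1) = 40·438 = 17520.

17520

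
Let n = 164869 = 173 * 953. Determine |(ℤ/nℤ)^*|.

163744

φ(164869) = 164869 · (1 − 1/173) · (1 − 1/953)
       = 164869 · 163744/164869 = 163744.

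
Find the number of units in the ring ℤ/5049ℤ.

First factor: 5049 = 3^3 · 11 · 17.
φ(3^3) = 3^3 − 3^2 = 27 − 9 = 18.
φ(11) = 11 − 1 = 10.
φ(17) = 17 − 1 = 16.
Multiply: 18 · 10 · 16 = 2880.

2880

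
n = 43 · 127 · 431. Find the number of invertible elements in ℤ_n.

φ(43) = 43 − 1 = 42.
φ(127) = 127 − 1 = 126.
φ(431) = 431 − 1 = 430.
Multiply: 42 · 126 · 430 = 2275560.

2275560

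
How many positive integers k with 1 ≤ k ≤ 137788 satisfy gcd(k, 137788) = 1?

137788 = 2^2 × 7^2 × 19 × 37.
φ(137788) = 137788 · (1 − 1/2) · (1 − 1/7) · (1 − 1/19) · (1 − 1/37)
       = 137788 · 3888/9842 = 54432.

54432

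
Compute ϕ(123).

80

Prime factorization: 123 = 3 * 41.
φ(123) = 123 · (1 − 1/3) · (1 − 1/41)
       = 123 · 80/123 = 80.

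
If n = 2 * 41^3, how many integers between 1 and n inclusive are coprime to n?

67240

φ(137842) = 137842 · (1 − 1/2) · (1 − 1/41)
       = 137842 · 40/82 = 67240.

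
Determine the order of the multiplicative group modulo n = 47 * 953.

43792

φ(44791) = 44791 · (1 − 1/47) · (1 − 1/953)
       = 44791 · 43792/44791 = 43792.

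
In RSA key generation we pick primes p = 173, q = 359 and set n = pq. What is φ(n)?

φ(n) = (p − 1)(q − 1) = (173−1)(359−1) = 172·358 = 61576.

61576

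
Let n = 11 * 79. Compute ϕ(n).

780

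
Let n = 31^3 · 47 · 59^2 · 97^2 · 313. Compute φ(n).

φ(31^3) = 31^2·(31−1) = 961·30 = 28830.
φ(47) = 47 − 1 = 46.
φ(59^2) = 59^1·(59−1) = 59·58 = 3422.
φ(97^2) = 97^1·(97−1) = 97·96 = 9312.
φ(313) = 313 − 1 = 312.
φ(14354060381739329) = 28830 × 46 × 3422 × 9312 × 312 = 13184997160458240.

13184997160458240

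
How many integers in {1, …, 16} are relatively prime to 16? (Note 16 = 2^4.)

φ(2^4) = 2^4 − 2^3 = 16 − 8 = 8.

8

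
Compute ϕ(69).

Prime factorization: 69 = 3 * 23.
φ(3) = 3 − 1 = 2.
φ(23) = 23 − 1 = 22.
Since φ is multiplicative, φ(69) = 2 · 22 = 44.

44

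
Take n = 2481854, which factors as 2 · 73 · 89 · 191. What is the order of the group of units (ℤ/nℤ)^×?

φ(2481854) = 2481854 · (1 − 1/2) · (1 − 1/73) · (1 − 1/89) · (1 − 1/191)
       = 2481854 · 1203840/2481854 = 1203840.

1203840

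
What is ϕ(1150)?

First factor: 1150 = 2 × 5^2 × 23.
φ(2) = 2 − 1 = 1.
φ(5^2) = 5^1·(5−1) = 5·4 = 20.
φ(23) = 23 − 1 = 22.
Multiply: 1 · 20 · 22 = 440.

440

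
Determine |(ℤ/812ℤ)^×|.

336

Prime factorization: 812 = 2**2 * 7 * 29.
φ(2^2) = 2^1·(2−1) = 2·1 = 2.
φ(7) = 7 − 1 = 6.
φ(29) = 29 − 1 = 28.
Since φ is multiplicative, φ(812) = 2 · 6 · 28 = 336.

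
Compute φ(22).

10

Prime factorization: 22 = 2 × 11.
φ(22) = 22 · (1 − 1/2) · (1 − 1/11)
       = 22 · 10/22 = 10.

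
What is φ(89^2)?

7832

φ(7921) = 7921 · (1 − 1/89)
       = 7921 · 88/89 = 7832.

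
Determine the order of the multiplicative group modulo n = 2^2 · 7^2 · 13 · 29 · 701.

19756800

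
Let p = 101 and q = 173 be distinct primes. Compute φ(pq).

17200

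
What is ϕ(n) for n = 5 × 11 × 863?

34480

φ(47465) = 47465 · (1 − 1/5) · (1 − 1/11) · (1 − 1/863)
       = 47465 · 34480/47465 = 34480.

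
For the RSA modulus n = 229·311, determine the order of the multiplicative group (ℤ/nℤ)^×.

70680

φ(71219) = 71219 · (1 − 1/229) · (1 − 1/311)
       = 71219 · 70680/71219 = 70680.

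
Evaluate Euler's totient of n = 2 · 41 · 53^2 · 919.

101200320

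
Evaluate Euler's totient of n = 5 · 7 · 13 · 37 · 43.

435456

φ(723905) = 723905 · (1 − 1/5) · (1 − 1/7) · (1 − 1/13) · (1 − 1/37) · (1 − 1/43)
       = 723905 · 435456/723905 = 435456.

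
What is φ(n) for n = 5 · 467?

φ(5) = 5 − 1 = 4.
φ(467) = 467 − 1 = 466.
Multiply: 4 · 466 = 1864.

1864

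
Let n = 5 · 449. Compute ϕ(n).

φ(2245) = 2245 · (1 − 1/5) · (1 − 1/449)
       = 2245 · 1792/2245 = 1792.

1792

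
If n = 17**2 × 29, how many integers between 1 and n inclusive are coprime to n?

φ(17^2) = 17^1·(17−1) = 17·16 = 272.
φ(29) = 29 − 1 = 28.
Since φ is multiplicative, φ(8381) = 272 · 28 = 7616.

7616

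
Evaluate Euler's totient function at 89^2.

7832

φ(7921) = 7921 · (1 − 1/89)
       = 7921 · 88/89 = 7832.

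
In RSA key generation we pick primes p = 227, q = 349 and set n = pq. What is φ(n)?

78648

For distinct primes, φ(pq) = (p−1)(q−1) = 226 × 348 = 78648.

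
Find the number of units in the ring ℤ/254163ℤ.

127008

First factor: 254163 = 3 · 7**3 · 13 · 19.
φ(3) = 3 − 1 = 2.
φ(7^3) = 7^3 − 7^2 = 343 − 49 = 294.
φ(13) = 13 − 1 = 12.
φ(19) = 19 − 1 = 18.
φ(254163) = 2 × 294 × 12 × 18 = 127008.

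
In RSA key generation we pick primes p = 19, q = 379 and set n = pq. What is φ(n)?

φ(n) = (p − 1)(q − 1) = (19−1)(379−1) = 18·378 = 6804.

6804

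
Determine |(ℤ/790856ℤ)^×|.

332640

Prime factorization: 790856 = 2^3 · 11^2 · 19 · 43.
φ(790856) = 790856 · (1 − 1/2) · (1 − 1/11) · (1 − 1/19) · (1 − 1/43)
       = 790856 · 7560/17974 = 332640.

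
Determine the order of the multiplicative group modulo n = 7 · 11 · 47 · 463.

1275120

φ(1675597) = 1675597 · (1 − 1/7) · (1 − 1/11) · (1 − 1/47) · (1 − 1/463)
       = 1675597 · 1275120/1675597 = 1275120.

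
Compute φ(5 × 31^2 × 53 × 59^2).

661951680

φ(886488865) = 886488865 · (1 − 1/5) · (1 − 1/31) · (1 − 1/53) · (1 − 1/59)
       = 886488865 · 361920/484685 = 661951680.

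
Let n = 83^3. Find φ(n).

564898

φ(83^3) = 83^3 − 83^2 = 571787 − 6889 = 564898.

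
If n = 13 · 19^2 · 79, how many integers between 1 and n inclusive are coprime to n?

φ(370747) = 370747 · (1 − 1/13) · (1 − 1/19) · (1 − 1/79)
       = 370747 · 16848/19513 = 320112.

320112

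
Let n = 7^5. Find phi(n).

14406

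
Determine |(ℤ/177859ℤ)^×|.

First factor: 177859 = 11 * 19 * 23 * 37.
φ(177859) = 177859 · (1 − 1/11) · (1 − 1/19) · (1 − 1/23) · (1 − 1/37)
       = 177859 · 142560/177859 = 142560.

142560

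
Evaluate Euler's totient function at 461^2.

212060

φ(212521) = 212521 · (1 − 1/461)
       = 212521 · 460/461 = 212060.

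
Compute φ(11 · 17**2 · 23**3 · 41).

φ(1585834613) = 1585834613 · (1 − 1/11) · (1 − 1/17) · (1 − 1/23) · (1 − 1/41)
       = 1585834613 · 140800/176341 = 1266214400.

1266214400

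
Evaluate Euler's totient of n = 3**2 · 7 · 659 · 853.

20182176

φ(3^2) = 3^2 − 3^1 = 9 − 3 = 6.
φ(7) = 7 − 1 = 6.
φ(659) = 659 − 1 = 658.
φ(853) = 853 − 1 = 852.
Multiply: 6 · 6 · 658 · 852 = 20182176.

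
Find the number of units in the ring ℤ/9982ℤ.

First factor: 9982 = 2 · 7 · 23 · 31.
φ(2) = 2 − 1 = 1.
φ(7) = 7 − 1 = 6.
φ(23) = 23 − 1 = 22.
φ(31) = 31 − 1 = 30.
φ(9982) = 1 × 6 × 22 × 30 = 3960.

3960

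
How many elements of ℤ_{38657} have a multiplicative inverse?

35280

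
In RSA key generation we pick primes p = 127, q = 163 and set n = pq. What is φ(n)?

20412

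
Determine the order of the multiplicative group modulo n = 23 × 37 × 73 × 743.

42311808

φ(23) = 23 − 1 = 22.
φ(37) = 37 − 1 = 36.
φ(73) = 73 − 1 = 72.
φ(743) = 743 − 1 = 742.
φ(46157389) = 22 × 36 × 72 × 742 = 42311808.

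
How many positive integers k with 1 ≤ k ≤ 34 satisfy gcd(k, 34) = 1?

Factor 34: 34 = 2 · 17.
φ(2) = 2 − 1 = 1.
φ(17) = 17 − 1 = 16.
Since φ is multiplicative, φ(34) = 1 · 16 = 16.

16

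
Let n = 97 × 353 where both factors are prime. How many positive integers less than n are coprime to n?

φ(97) = 97 − 1 = 96.
φ(353) = 353 − 1 = 352.
Since φ is multiplicative, φ(34241) = 96 · 352 = 33792.

33792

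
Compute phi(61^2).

3660

φ(61^2) = 61^1·(61−1) = 61·60 = 3660.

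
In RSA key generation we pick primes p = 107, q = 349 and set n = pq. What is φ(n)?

φ(pq) = (p−1)(q−1) = 106 · 348 = 36888.

36888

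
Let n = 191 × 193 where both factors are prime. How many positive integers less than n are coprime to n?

36480

For distinct primes, φ(pq) = (p−1)(q−1) = 190 × 192 = 36480.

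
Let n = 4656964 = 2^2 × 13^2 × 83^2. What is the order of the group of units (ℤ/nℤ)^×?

φ(4656964) = 4656964 · (1 − 1/2) · (1 − 1/13) · (1 − 1/83)
       = 4656964 · 984/2158 = 2123472.

2123472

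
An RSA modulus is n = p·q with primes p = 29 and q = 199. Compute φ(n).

5544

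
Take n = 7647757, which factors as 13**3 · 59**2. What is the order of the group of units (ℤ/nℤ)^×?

6939816

φ(13^3) = 13^3 − 13^2 = 2197 − 169 = 2028.
φ(59^2) = 59^1·(59−1) = 59·58 = 3422.
φ(7647757) = 2028 × 3422 = 6939816.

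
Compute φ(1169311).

898560

First factor: 1169311 = 11 · 13**2 · 17 · 37.
φ(1169311) = 1169311 · (1 − 1/11) · (1 − 1/13) · (1 − 1/17) · (1 − 1/37)
       = 1169311 · 69120/89947 = 898560.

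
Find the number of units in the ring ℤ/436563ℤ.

Factor 436563: 436563 = 3**3 * 19 * 23 * 37.
φ(436563) = 436563 · (1 − 1/3) · (1 − 1/19) · (1 − 1/23) · (1 − 1/37)
       = 436563 · 28512/48507 = 256608.

256608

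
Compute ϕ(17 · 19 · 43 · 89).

1064448

φ(1236121) = 1236121 · (1 − 1/17) · (1 − 1/19) · (1 − 1/43) · (1 − 1/89)
       = 1236121 · 1064448/1236121 = 1064448.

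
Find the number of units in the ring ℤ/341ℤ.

300

First factor: 341 = 11 * 31.
φ(11) = 11 − 1 = 10.
φ(31) = 31 − 1 = 30.
φ(341) = 10 × 30 = 300.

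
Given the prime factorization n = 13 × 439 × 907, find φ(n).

φ(13) = 13 − 1 = 12.
φ(439) = 439 − 1 = 438.
φ(907) = 907 − 1 = 906.
φ(5176249) = 12 × 438 × 906 = 4761936.

4761936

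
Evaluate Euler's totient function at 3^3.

φ(3^3) = 3^2·(3−1) = 9·2 = 18.

18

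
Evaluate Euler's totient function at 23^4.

267674

φ(279841) = 279841 · (1 − 1/23)
       = 279841 · 22/23 = 267674.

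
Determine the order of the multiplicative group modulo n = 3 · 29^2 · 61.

97440

φ(153903) = 153903 · (1 − 1/3) · (1 − 1/29) · (1 − 1/61)
       = 153903 · 3360/5307 = 97440.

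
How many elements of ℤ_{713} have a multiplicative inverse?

First factor: 713 = 23 × 31.
φ(713) = 713 · (1 − 1/23) · (1 − 1/31)
       = 713 · 660/713 = 660.

660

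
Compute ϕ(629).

Prime factorization: 629 = 17 * 37.
φ(629) = 629 · (1 − 1/17) · (1 − 1/37)
       = 629 · 576/629 = 576.

576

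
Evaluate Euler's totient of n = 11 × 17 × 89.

14080

φ(16643) = 16643 · (1 − 1/11) · (1 − 1/17) · (1 − 1/89)
       = 16643 · 14080/16643 = 14080.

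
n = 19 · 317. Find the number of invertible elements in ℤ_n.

5688

φ(19) = 19 − 1 = 18.
φ(317) = 317 − 1 = 316.
φ(6023) = 18 × 316 = 5688.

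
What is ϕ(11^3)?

φ(1331) = 1331 · (1 − 1/11)
       = 1331 · 10/11 = 1210.

1210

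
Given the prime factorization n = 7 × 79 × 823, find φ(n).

384696

φ(7) = 7 − 1 = 6.
φ(79) = 79 − 1 = 78.
φ(823) = 823 − 1 = 822.
φ(455119) = 6 × 78 × 822 = 384696.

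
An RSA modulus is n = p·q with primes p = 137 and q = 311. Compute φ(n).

42160

φ(137) = 137 − 1 = 136.
φ(311) = 311 − 1 = 310.
Since φ is multiplicative, φ(42607) = 136 · 310 = 42160.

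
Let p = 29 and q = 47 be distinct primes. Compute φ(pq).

1288

For distinct primes, φ(pq) = (p−1)(q−1) = 28 × 46 = 1288.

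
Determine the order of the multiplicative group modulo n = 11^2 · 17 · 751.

φ(11^2) = 11^1·(11−1) = 11·10 = 110.
φ(17) = 17 − 1 = 16.
φ(751) = 751 − 1 = 750.
φ(1544807) = 110 × 16 × 750 = 1320000.

1320000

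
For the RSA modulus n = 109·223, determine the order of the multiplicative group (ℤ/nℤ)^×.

φ(109) = 109 − 1 = 108.
φ(223) = 223 − 1 = 222.
Multiply: 108 · 222 = 23976.

23976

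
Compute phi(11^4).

13310

φ(11^4) = 11^4 − 11^3 = 14641 − 1331 = 13310.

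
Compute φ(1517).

1440

Factor 1517: 1517 = 37 · 41.
φ(37) = 37 − 1 = 36.
φ(41) = 41 − 1 = 40.
Multiply: 36 · 40 = 1440.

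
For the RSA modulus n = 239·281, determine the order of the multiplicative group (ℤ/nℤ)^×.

66640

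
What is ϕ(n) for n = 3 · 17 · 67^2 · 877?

123957504

φ(200779503) = 200779503 · (1 − 1/3) · (1 − 1/17) · (1 − 1/67) · (1 − 1/877)
       = 200779503 · 1850112/2996709 = 123957504.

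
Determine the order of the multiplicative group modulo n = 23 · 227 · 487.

φ(23) = 23 − 1 = 22.
φ(227) = 227 − 1 = 226.
φ(487) = 487 − 1 = 486.
Multiply: 22 · 226 · 486 = 2416392.

2416392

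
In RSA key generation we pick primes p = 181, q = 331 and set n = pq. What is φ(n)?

φ(pq) = (p−1)(q−1) = 180 · 330 = 59400.

59400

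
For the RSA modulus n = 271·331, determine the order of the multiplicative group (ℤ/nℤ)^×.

φ(89701) = 89701 · (1 − 1/271) · (1 − 1/331)
       = 89701 · 89100/89701 = 89100.

89100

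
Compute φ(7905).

3840

Prime factorization: 7905 = 3 · 5 · 17 · 31.
φ(7905) = 7905 · (1 − 1/3) · (1 − 1/5) · (1 − 1/17) · (1 − 1/31)
       = 7905 · 3840/7905 = 3840.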